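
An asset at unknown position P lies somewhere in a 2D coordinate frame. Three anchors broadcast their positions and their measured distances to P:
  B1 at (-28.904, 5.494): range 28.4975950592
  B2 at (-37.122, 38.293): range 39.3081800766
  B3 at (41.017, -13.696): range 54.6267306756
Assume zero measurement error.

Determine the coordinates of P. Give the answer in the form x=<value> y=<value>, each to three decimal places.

eq1: (x + 28.904)² + (y − 5.494)² = 28.4975950592²
eq2: (x + 37.122)² + (y − 38.293)² = 39.3081800766²
eq3: (x − 41.017)² + (y + 13.696)² = 54.6267306756²
eq2−eq1, eq2−eq3 (x²,y² cancel):
  16.436·x − 65.598·y = -1245.751384
  156.278·x − 103.978·y = -2413.368711
det = 16.436·-103.978 − -65.598·156.278 = 8542.541836
x = (-1245.751384·-103.978 − -65.598·-2413.368711) / 8542.541836 = -3.369187
y = (16.436·-2413.368711 − -1245.751384·156.278) / 8542.541836 = 18.146520

x=-3.369 y=18.147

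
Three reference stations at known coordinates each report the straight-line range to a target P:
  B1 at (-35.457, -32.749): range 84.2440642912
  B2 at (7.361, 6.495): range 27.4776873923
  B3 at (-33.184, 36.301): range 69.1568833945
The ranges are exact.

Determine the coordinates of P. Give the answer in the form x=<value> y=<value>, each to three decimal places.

x=33.023 y=16.318

eq1: (x + 35.457)² + (y + 32.749)² = 84.2440642912²
eq2: (x − 7.361)² + (y − 6.495)² = 27.4776873923²
eq3: (x + 33.184)² + (y − 36.301)² = 69.1568833945²
eq3−eq2, eq3−eq1 (x²,y² cancel):
  81.090·x − 59.612·y = 1705.080105
  -4.546·x − 138.100·y = -2403.632454
det = 81.090·-138.100 − -59.612·-4.546 = -11469.525152
x = (1705.080105·-138.100 − -59.612·-2403.632454) / -11469.525152 = 33.022893
y = (81.090·-2403.632454 − 1705.080105·-4.546) / -11469.525152 = 16.317961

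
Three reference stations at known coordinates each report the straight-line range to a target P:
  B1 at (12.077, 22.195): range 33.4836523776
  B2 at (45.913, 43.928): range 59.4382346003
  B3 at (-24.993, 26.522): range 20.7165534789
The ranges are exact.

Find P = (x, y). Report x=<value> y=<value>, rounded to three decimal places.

x=-13.525 y=43.775

eq1: (x − 12.077)² + (y − 22.195)² = 33.4836523776²
eq2: (x − 45.913)² + (y − 43.928)² = 59.4382346003²
eq3: (x + 24.993)² + (y − 26.522)² = 20.7165534789²
eq3−eq2, eq3−eq1 (x²,y² cancel):
  141.812·x + 34.812·y = -394.121924
  74.140·x − 8.654·y = -1381.573967
det = 141.812·-8.654 − 34.812·74.140 = -3808.202728
x = (-394.121924·-8.654 − 34.812·-1381.573967) / -3808.202728 = -13.525037
y = (141.812·-1381.573967 − -394.121924·74.140) / -3808.202728 = 43.774867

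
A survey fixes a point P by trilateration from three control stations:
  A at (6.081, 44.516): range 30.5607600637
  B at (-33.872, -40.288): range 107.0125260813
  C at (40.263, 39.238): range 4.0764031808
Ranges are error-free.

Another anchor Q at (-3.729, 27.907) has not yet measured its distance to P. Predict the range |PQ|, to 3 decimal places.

eq1: (x − 6.081)² + (y − 44.516)² = 30.5607600637²
eq2: (x + 33.872)² + (y + 40.288)² = 107.0125260813²
eq3: (x − 40.263)² + (y − 39.238)² = 4.0764031808²
eq1−eq2, eq1−eq3 (x²,y² cancel):
  -79.906·x − 169.608·y = -9765.938172
  68.364·x − 10.556·y = 2059.419989
det = -79.906·-10.556 − -169.608·68.364 = 12438.569048
x = (-9765.938172·-10.556 − -169.608·2059.419989) / 12438.569048 = 36.369404
y = (-79.906·2059.419989 − -9765.938172·68.364) / 12438.569048 = 40.445053
|P − Q| = √((36.369404 − -3.729)² + (40.445053 − 27.907)²) = 42.012912

42.013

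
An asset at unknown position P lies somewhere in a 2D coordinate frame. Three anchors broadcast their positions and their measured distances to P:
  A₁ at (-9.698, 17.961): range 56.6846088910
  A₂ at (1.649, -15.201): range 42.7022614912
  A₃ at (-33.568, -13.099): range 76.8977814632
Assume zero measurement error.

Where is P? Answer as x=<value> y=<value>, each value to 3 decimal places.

x=42.737 y=-3.572

eq1: (x + 9.698)² + (y − 17.961)² = 56.6846088910²
eq2: (x − 1.649)² + (y + 15.201)² = 42.7022614912²
eq3: (x + 33.568)² + (y + 13.099)² = 76.8977814632²
eq2−eq1, eq2−eq3 (x²,y² cancel):
  -22.694·x + 66.324·y = -1206.802626
  -70.434·x + 4.204·y = -3025.180835
det = -22.694·4.204 − 66.324·-70.434 = 4576.059040
x = (-1206.802626·4.204 − 66.324·-3025.180835) / 4576.059040 = 42.737363
y = (-22.694·-3025.180835 − -1206.802626·-70.434) / 4576.059040 = -3.572175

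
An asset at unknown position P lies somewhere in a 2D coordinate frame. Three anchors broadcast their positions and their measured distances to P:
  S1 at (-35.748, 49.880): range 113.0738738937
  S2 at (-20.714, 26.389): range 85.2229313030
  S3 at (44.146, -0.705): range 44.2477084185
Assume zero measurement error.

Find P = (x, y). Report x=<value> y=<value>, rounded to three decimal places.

eq1: (x + 35.748)² + (y − 49.880)² = 113.0738738937²
eq2: (x + 20.714)² + (y − 26.389)² = 85.2229313030²
eq3: (x − 44.146)² + (y + 0.705)² = 44.2477084185²
eq1−eq3, eq1−eq2 (x²,y² cancel):
  159.788·x − 101.170·y = 9011.273694
  30.068·x − 46.982·y = 2882.268150
det = 159.788·-46.982 − -101.170·30.068 = -4465.180256
x = (9011.273694·-46.982 − -101.170·2882.268150) / -4465.180256 = 29.510251
y = (159.788·2882.268150 − 9011.273694·30.068) / -4465.180256 = -42.462090

x=29.510 y=-42.462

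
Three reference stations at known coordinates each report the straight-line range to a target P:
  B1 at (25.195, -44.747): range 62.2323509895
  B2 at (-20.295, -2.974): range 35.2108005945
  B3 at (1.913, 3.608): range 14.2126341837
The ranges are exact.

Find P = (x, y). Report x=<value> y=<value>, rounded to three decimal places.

eq1: (x − 25.195)² + (y + 44.747)² = 62.2323509895²
eq2: (x + 20.295)² + (y + 2.974)² = 35.2108005945²
eq3: (x − 1.913)² + (y − 3.608)² = 14.2126341837²
eq3−eq2, eq3−eq1 (x²,y² cancel):
  -44.416·x − 13.164·y = -633.747040
  46.564·x − 96.710·y = -1050.461738
det = -44.416·-96.710 − -13.164·46.564 = 4908.439856
x = (-633.747040·-96.710 − -13.164·-1050.461738) / 4908.439856 = 9.669345
y = (-44.416·-1050.461738 − -633.747040·46.564) / 4908.439856 = 15.517580

x=9.669 y=15.518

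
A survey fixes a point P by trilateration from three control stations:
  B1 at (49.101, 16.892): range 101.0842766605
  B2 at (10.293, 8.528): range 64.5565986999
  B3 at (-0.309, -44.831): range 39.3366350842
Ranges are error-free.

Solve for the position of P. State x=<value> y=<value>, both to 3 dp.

x=-38.162 y=-34.130

eq1: (x − 49.101)² + (y − 16.892)² = 101.0842766605²
eq2: (x − 10.293)² + (y − 8.528)² = 64.5565986999²
eq3: (x + 0.309)² + (y + 44.831)² = 39.3366350842²
eq2−eq3, eq2−eq1 (x²,y² cancel):
  -21.204·x − 106.718·y = 4451.424985
  77.616·x + 16.728·y = -3532.901320
det = -21.204·16.728 − -106.718·77.616 = 7928.323776
x = (4451.424985·16.728 − -106.718·-3532.901320) / 7928.323776 = -38.162004
y = (-21.204·-3532.901320 − 4451.424985·77.616) / 7928.323776 = -34.129555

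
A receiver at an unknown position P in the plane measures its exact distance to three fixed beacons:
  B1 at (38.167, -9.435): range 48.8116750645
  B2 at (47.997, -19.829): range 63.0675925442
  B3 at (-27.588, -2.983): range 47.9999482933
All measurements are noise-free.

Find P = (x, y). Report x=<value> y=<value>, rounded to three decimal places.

eq1: (x − 38.167)² + (y + 9.435)² = 48.8116750645²
eq2: (x − 47.997)² + (y + 19.829)² = 63.0675925442²
eq3: (x + 27.588)² + (y + 2.983)² = 47.9999482933²
eq3−eq2, eq3−eq1 (x²,y² cancel):
  151.170·x − 33.692·y = 253.379024
  131.510·x − 12.904·y = 697.158495
det = 151.170·-12.904 − -33.692·131.510 = 2480.137240
x = (253.379024·-12.904 − -33.692·697.158495) / 2480.137240 = 8.152396
y = (151.170·697.158495 − 253.379024·131.510) / 2480.137240 = 29.057898

x=8.152 y=29.058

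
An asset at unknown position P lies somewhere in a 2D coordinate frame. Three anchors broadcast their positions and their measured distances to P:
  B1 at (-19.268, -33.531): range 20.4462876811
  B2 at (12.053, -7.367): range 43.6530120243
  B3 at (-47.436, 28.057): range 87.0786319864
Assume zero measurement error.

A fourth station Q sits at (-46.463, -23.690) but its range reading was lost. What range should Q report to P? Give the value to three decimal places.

eq1: (x + 19.268)² + (y + 33.531)² = 20.4462876811²
eq2: (x − 12.053)² + (y + 7.367)² = 43.6530120243²
eq3: (x + 47.436)² + (y − 28.057)² = 87.0786319864²
eq3−eq1, eq3−eq2 (x²,y² cancel):
  56.336·x − 123.176·y = 5622.851909
  118.978·x − 70.848·y = 2839.280843
det = 56.336·-70.848 − -123.176·118.978 = 10663.941200
x = (5622.851909·-70.848 − -123.176·2839.280843) / 10663.941200 = -4.560842
y = (56.336·2839.280843 − 5622.851909·118.978) / 10663.941200 = -47.734880
|P − Q| = √((-4.560842 − -46.463)² + (-47.734880 − -23.690)²) = 48.310941

48.311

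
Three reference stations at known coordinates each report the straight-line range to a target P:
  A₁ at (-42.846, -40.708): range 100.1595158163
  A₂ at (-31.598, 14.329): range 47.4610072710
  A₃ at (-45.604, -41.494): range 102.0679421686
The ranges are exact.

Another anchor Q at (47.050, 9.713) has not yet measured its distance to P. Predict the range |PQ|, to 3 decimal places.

eq1: (x + 42.846)² + (y + 40.708)² = 100.1595158163²
eq2: (x + 31.598)² + (y − 14.329)² = 47.4610072710²
eq3: (x + 45.604)² + (y + 41.494)² = 102.0679421686²
eq2−eq1, eq2−eq3 (x²,y² cancel):
  -22.496·x − 110.074·y = -5490.214262
  -28.012·x − 111.646·y = -5567.594600
det = -22.496·-111.646 − -110.074·-28.012 = -571.804472
x = (-5490.214262·-111.646 − -110.074·-5567.594600) / -571.804472 = -0.197714
y = (-22.496·-5567.594600 − -5490.214262·-28.012) / -571.804472 = 49.917892
|P − Q| = √((-0.197714 − 47.050)² + (49.917892 − 9.713)²) = 62.038535

62.039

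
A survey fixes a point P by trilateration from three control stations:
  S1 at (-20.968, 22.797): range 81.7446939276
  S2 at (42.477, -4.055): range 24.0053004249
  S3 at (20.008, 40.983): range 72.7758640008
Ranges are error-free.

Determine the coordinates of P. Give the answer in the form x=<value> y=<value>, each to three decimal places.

x=43.035 y=-28.054

eq1: (x + 20.968)² + (y − 22.797)² = 81.7446939276²
eq2: (x − 42.477)² + (y + 4.055)² = 24.0053004249²
eq3: (x − 20.008)² + (y − 40.983)² = 72.7758640008²
eq2−eq3, eq2−eq1 (x²,y² cancel):
  -44.938·x + 90.076·y = -4460.884134
  -126.890·x + 53.704·y = -6967.318858
det = -44.938·53.704 − 90.076·-126.890 = 9016.393288
x = (-4460.884134·53.704 − 90.076·-6967.318858) / 9016.393288 = 43.035045
y = (-44.938·-6967.318858 − -4460.884134·-126.890) / 9016.393288 = -28.053813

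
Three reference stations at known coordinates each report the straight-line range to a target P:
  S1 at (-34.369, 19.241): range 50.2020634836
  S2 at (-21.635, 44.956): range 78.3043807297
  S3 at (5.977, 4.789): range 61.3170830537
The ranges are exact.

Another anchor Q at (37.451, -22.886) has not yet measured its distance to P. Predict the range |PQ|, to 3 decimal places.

82.327

eq1: (x + 34.369)² + (y − 19.241)² = 50.2020634836²
eq2: (x + 21.635)² + (y − 44.956)² = 78.3043807297²
eq3: (x − 5.977)² + (y − 4.789)² = 61.3170830537²
eq1−eq3, eq1−eq2 (x²,y² cancel):
  80.692·x − 28.904·y = -2732.322688
  25.468·x + 51.430·y = -2673.657944
det = 80.692·51.430 − -28.904·25.468 = 4886.116632
x = (-2732.322688·51.430 − -28.904·-2673.657944) / 4886.116632 = -44.575842
y = (80.692·-2673.657944 − -2732.322688·25.468) / 4886.116632 = -29.912510
|P − Q| = √((-44.575842 − 37.451)² + (-29.912510 − -22.886)²) = 82.327242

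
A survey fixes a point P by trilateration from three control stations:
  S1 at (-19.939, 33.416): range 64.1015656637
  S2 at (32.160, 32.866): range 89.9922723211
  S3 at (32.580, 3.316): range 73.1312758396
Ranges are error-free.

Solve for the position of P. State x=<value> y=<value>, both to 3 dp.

x=-32.838 y=-29.374

eq1: (x + 19.939)² + (y − 33.416)² = 64.1015656637²
eq2: (x − 32.160)² + (y − 32.866)² = 89.9922723211²
eq3: (x − 32.580)² + (y − 3.316)² = 73.1312758396²
eq1−eq3, eq1−eq2 (x²,y² cancel):
  105.038·x − 60.200·y = -1680.913306
  104.198·x − 1.100·y = -3389.351578
det = 105.038·-1.100 − -60.200·104.198 = 6157.177800
x = (-1680.913306·-1.100 − -60.200·-3389.351578) / 6157.177800 = -32.838090
y = (105.038·-3389.351578 − -1680.913306·104.198) / 6157.177800 = -29.374319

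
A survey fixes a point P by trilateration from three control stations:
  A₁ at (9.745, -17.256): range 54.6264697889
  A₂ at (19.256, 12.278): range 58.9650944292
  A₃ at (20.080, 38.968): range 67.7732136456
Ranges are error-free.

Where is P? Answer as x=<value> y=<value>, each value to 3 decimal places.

eq1: (x − 9.745)² + (y + 17.256)² = 54.6264697889²
eq2: (x − 19.256)² + (y − 12.278)² = 58.9650944292²
eq3: (x − 20.080)² + (y − 38.968)² = 67.7732136456²
eq3−eq2, eq3−eq1 (x²,y² cancel):
  -1.648·x − 53.380·y = -283.842477
  -20.670·x − 112.448·y = 80.180423
det = -1.648·-112.448 − -53.380·-20.670 = -918.050296
x = (-283.842477·-112.448 − -53.380·80.180423) / -918.050296 = -39.428722
y = (-1.648·80.180423 − -283.842477·-20.670) / -918.050296 = 6.534676

x=-39.429 y=6.535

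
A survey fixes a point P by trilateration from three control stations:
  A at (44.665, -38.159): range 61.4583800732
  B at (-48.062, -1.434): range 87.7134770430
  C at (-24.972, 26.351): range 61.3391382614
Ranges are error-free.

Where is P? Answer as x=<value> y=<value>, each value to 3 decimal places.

x=36.260 y=22.722

eq1: (x − 44.665)² + (y + 38.159)² = 61.4583800732²
eq2: (x + 48.062)² + (y + 1.434)² = 87.7134770430²
eq3: (x + 24.972)² + (y − 26.351)² = 61.3391382614²
eq3−eq1, eq3−eq2 (x²,y² cancel):
  139.274·x − 129.020·y = 2118.452922
  -46.180·x − 55.570·y = -2937.127957
det = 139.274·-55.570 − -129.020·-46.180 = -13697.599780
x = (2118.452922·-55.570 − -129.020·-2937.127957) / -13697.599780 = 36.259687
y = (139.274·-2937.127957 − 2118.452922·-46.180) / -13697.599780 = 22.721893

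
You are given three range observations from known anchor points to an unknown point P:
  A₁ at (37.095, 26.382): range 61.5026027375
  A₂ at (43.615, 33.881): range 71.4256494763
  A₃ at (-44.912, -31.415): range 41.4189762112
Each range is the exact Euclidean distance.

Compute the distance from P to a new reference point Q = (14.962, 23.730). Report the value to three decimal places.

46.314

eq1: (x − 37.095)² + (y − 26.382)² = 61.5026027375²
eq2: (x − 43.615)² + (y − 33.881)² = 71.4256494763²
eq3: (x + 44.912)² + (y + 31.415)² = 41.4189762112²
eq2−eq1, eq2−eq3 (x²,y² cancel):
  -13.040·x − 14.998·y = 340.911823
  -177.054·x − 130.592·y = 3339.891396
det = -13.040·-130.592 − -14.998·-177.054 = -952.536212
x = (340.911823·-130.592 − -14.998·3339.891396) / -952.536212 = -5.848948
y = (-13.040·3339.891396 − 340.911823·-177.054) / -952.536212 = -17.645122
|P − Q| = √((-5.848948 − 14.962)² + (-17.645122 − 23.730)²) = 46.314105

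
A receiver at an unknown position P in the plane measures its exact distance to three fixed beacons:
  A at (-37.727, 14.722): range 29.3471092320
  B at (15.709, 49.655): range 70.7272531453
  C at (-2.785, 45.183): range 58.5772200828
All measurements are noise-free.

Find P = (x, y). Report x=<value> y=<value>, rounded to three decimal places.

x=-22.100 y=-10.118

eq1: (x + 37.727)² + (y − 14.722)² = 29.3471092320²
eq2: (x − 15.709)² + (y − 49.655)² = 70.7272531453²
eq3: (x + 2.785)² + (y − 45.183)² = 58.5772200828²
eq1−eq2, eq1−eq3 (x²,y² cancel):
  106.872·x + 69.866·y = -3068.763624
  69.884·x + 60.922·y = -2160.841991
det = 106.872·60.922 − 69.866·69.884 = 1628.340440
x = (-3068.763624·60.922 − 69.866·-2160.841991) / 1628.340440 = -22.099697
y = (106.872·-2160.841991 − -3068.763624·69.884) / 1628.340440 = -10.118295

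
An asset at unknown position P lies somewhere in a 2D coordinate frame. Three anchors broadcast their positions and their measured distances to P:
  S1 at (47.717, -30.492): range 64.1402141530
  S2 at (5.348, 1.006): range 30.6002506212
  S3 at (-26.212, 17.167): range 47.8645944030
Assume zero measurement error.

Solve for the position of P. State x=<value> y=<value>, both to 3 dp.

x=20.504 y=27.589

eq1: (x − 47.717)² + (y + 30.492)² = 64.1402141530²
eq2: (x − 5.348)² + (y − 1.006)² = 30.6002506212²
eq3: (x + 26.212)² + (y − 17.167)² = 47.8645944030²
eq1−eq3, eq1−eq2 (x²,y² cancel):
  -147.858·x + 95.318·y = -401.951646
  -84.738·x + 62.996·y = 0.530721
det = -147.858·62.996 − 95.318·-84.738 = -1237.405884
x = (-401.951646·62.996 − 95.318·0.530721) / -1237.405884 = 20.504132
y = (-147.858·0.530721 − -401.951646·-84.738) / -1237.405884 = 27.589209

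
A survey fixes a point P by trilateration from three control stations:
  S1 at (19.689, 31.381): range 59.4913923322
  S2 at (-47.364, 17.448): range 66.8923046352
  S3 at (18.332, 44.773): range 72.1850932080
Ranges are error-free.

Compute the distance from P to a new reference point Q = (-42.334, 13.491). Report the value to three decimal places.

60.498

eq1: (x − 19.689)² + (y − 31.381)² = 59.4913923322²
eq2: (x + 47.364)² + (y − 17.448)² = 66.8923046352²
eq3: (x − 18.332)² + (y − 44.773)² = 72.1850932080²
eq2−eq3, eq2−eq1 (x²,y² cancel):
  131.392·x + 54.650·y = -943.204709
  134.106·x + 27.866·y = -240.002660
det = 131.392·27.866 − 54.650·134.106 = -3667.523428
x = (-943.204709·27.866 − 54.650·-240.002660) / -3667.523428 = 3.590215
y = (131.392·-240.002660 − -943.204709·134.106) / -3667.523428 = -25.890763
|P − Q| = √((3.590215 − -42.334)² + (-25.890763 − 13.491)²) = 60.497577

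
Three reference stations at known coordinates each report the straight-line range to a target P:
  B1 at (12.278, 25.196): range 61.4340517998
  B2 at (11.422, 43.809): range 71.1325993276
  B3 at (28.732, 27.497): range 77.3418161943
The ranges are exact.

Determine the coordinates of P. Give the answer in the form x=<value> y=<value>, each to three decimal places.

eq1: (x − 12.278)² + (y − 25.196)² = 61.4340517998²
eq2: (x − 11.422)² + (y − 43.809)² = 71.1325993276²
eq3: (x − 28.732)² + (y − 27.497)² = 77.3418161943²
eq2−eq1, eq2−eq3 (x²,y² cancel):
  1.712·x − 37.226·y = 21.601102
  34.620·x − 32.624·y = -1389.987577
det = 1.712·-32.624 − -37.226·34.620 = 1232.911832
x = (21.601102·-32.624 − -37.226·-1389.987577) / 1232.911832 = -42.540262
y = (1.712·-1389.987577 − 21.601102·34.620) / 1232.911832 = -2.536669

x=-42.540 y=-2.537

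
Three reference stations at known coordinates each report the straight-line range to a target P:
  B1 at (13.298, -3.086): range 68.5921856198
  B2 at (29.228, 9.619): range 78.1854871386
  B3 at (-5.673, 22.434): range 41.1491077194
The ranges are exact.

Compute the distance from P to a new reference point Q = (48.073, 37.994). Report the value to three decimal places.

eq1: (x − 13.298)² + (y + 3.086)² = 68.5921856198²
eq2: (x − 29.228)² + (y − 9.619)² = 78.1854871386²
eq3: (x + 5.673)² + (y − 22.434)² = 41.1491077194²
eq3−eq1, eq3−eq2 (x²,y² cancel):
  37.942·x − 51.040·y = -3360.745947
  69.802·x − 25.630·y = -4008.387473
det = 37.942·-25.630 − -51.040·69.802 = 2590.240620
x = (-3360.745947·-25.630 − -51.040·-4008.387473) / 2590.240620 = -45.730183
y = (37.942·-4008.387473 − -3360.745947·69.802) / 2590.240620 = 31.850536
|P − Q| = √((-45.730183 − 48.073)² + (31.850536 − 37.994)²) = 94.004145

94.004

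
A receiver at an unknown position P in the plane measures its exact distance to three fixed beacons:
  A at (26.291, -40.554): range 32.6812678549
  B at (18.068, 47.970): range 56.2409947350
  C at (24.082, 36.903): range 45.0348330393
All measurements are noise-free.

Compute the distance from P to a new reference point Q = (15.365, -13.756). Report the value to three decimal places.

eq1: (x − 26.291)² + (y + 40.554)² = 32.6812678549²
eq2: (x − 18.068)² + (y − 47.970)² = 56.2409947350²
eq3: (x − 24.082)² + (y − 36.903)² = 45.0348330393²
eq3−eq2, eq3−eq1 (x²,y² cancel):
  -12.028·x + 22.134·y = -449.113911
  4.418·x − 154.914·y = 1354.140382
det = -12.028·-154.914 − 22.134·4.418 = 1765.517580
x = (-449.113911·-154.914 − 22.134·1354.140382) / 1765.517580 = 22.430527
y = (-12.028·1354.140382 − -449.113911·4.418) / 1765.517580 = -8.101542
|P − Q| = √((22.430527 − 15.365)² + (-8.101542 − -13.756)²) = 9.049561

9.050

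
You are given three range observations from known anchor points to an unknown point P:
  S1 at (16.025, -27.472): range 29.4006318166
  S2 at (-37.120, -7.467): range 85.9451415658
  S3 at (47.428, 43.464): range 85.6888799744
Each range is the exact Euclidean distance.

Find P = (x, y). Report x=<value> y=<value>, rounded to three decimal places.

x=41.571 y=-42.025

eq1: (x − 16.025)² + (y + 27.472)² = 29.4006318166²
eq2: (x + 37.120)² + (y + 7.467)² = 85.9451415658²
eq3: (x − 47.428)² + (y − 43.464)² = 85.6888799744²
eq1−eq2, eq1−eq3 (x²,y² cancel):
  -106.290·x + 40.010·y = -6100.031128
  62.806·x + 141.872·y = -3351.163929
det = -106.290·141.872 − 40.010·62.806 = -17592.442940
x = (-6100.031128·141.872 − 40.010·-3351.163929) / -17592.442940 = 41.571461
y = (-106.290·-3351.163929 − -6100.031128·62.806) / -17592.442940 = -42.024509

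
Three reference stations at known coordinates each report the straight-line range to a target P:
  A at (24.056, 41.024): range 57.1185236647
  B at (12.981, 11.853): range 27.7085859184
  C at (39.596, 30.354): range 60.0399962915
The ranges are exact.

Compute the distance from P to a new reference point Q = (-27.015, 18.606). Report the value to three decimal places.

31.309

eq1: (x − 24.056)² + (y − 41.024)² = 57.1185236647²
eq2: (x − 12.981)² + (y − 11.853)² = 27.7085859184²
eq3: (x − 39.596)² + (y − 30.354)² = 60.0399962915²
eq2−eq3, eq2−eq1 (x²,y² cancel):
  53.230·x + 37.002·y = -656.826859
  22.150·x + 58.342·y = -542.100270
det = 53.230·58.342 − 37.002·22.150 = 2285.950360
x = (-656.826859·58.342 − 37.002·-542.100270) / 2285.950360 = -7.988712
y = (53.230·-542.100270 − -656.826859·22.150) / 2285.950360 = -6.258790
|P − Q| = √((-7.988712 − -27.015)² + (-6.258790 − 18.606)²) = 31.309063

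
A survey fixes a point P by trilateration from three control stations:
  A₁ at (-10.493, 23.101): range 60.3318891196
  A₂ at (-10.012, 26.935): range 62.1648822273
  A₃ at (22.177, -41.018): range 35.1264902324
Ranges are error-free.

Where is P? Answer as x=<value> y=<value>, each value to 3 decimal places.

x=39.603 y=-10.519

eq1: (x + 10.493)² + (y − 23.101)² = 60.3318891196²
eq2: (x + 10.012)² + (y − 26.935)² = 62.1648822273²
eq3: (x − 22.177)² + (y + 41.018)² = 35.1264902324²
eq2−eq1, eq2−eq3 (x²,y² cancel):
  -0.962·x − 7.668·y = 42.560619
  64.378·x − 135.906·y = 3979.163550
det = -0.962·-135.906 − -7.668·64.378 = 624.392076
x = (42.560619·-135.906 − -7.668·3979.163550) / 624.392076 = 39.603294
y = (-0.962·3979.163550 − 42.560619·64.378) / 624.392076 = -10.518908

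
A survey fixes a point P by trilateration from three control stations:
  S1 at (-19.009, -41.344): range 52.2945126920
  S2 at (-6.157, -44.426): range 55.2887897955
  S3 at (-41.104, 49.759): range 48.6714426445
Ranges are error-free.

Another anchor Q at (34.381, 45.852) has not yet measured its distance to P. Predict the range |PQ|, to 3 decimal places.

eq1: (x + 19.009)² + (y + 41.344)² = 52.2945126920²
eq2: (x + 6.157)² + (y + 44.426)² = 55.2887897955²
eq3: (x + 41.104)² + (y − 49.759)² = 48.6714426445²
eq2−eq1, eq2−eq3 (x²,y² cancel):
  -25.704·x + 6.164·y = 381.224511
  -69.894·x + 188.370·y = 2841.859720
det = -25.704·188.370 − 6.164·-69.894 = -4411.035864
x = (381.224511·188.370 − 6.164·2841.859720) / -4411.035864 = -12.308682
y = (-25.704·2841.859720 − 381.224511·-69.894) / -4411.035864 = 10.519492
|P − Q| = √((-12.308682 − 34.381)² + (10.519492 − 45.852)²) = 58.551794

58.552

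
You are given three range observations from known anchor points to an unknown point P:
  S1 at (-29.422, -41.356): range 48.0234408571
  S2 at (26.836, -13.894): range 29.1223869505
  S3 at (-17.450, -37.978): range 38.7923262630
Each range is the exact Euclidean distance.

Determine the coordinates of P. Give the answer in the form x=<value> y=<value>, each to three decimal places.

x=-0.254 y=-3.205

eq1: (x + 29.422)² + (y + 41.356)² = 48.0234408571²
eq2: (x − 26.836)² + (y + 13.894)² = 29.1223869505²
eq3: (x + 17.450)² + (y + 37.978)² = 38.7923262630²
eq2−eq1, eq2−eq3 (x²,y² cancel):
  -112.516·x − 54.924·y = 204.621238
  -88.572·x − 48.168·y = 176.885697
det = -112.516·-48.168 − -54.924·-88.572 = 554.942160
x = (204.621238·-48.168 − -54.924·176.885697) / 554.942160 = -0.253947
y = (-112.516·176.885697 − 204.621238·-88.572) / 554.942160 = -3.205305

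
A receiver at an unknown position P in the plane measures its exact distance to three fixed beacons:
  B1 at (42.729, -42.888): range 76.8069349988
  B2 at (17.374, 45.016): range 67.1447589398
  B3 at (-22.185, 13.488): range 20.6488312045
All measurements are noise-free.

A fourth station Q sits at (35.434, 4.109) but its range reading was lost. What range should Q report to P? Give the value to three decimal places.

eq1: (x − 42.729)² + (y + 42.888)² = 76.8069349988²
eq2: (x − 17.374)² + (y − 45.016)² = 67.1447589398²
eq3: (x + 22.185)² + (y − 13.488)² = 20.6488312045²
eq3−eq1, eq3−eq2 (x²,y² cancel):
  129.828·x − 112.752·y = -2481.883418
  79.118·x + 63.056·y = -2427.848660
det = 129.828·63.056 − -112.752·79.118 = 17107.147104
x = (-2481.883418·63.056 − -112.752·-2427.848660) / 17107.147104 = -25.149865
y = (129.828·-2427.848660 − -2481.883418·79.118) / 17107.147104 = -6.946867
|P − Q| = √((-25.149865 − 35.434)² + (-6.946867 − 4.109)²) = 61.584388

61.584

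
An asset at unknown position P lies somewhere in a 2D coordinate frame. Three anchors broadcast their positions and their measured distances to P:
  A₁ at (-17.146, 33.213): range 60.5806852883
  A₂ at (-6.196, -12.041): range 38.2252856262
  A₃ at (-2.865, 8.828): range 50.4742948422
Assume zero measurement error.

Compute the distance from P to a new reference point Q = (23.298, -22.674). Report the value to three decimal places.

66.552

eq1: (x + 17.146)² + (y − 33.213)² = 60.5806852883²
eq2: (x + 6.196)² + (y + 12.041)² = 38.2252856262²
eq3: (x + 2.865)² + (y − 8.828)² = 50.4742948422²
eq3−eq1, eq3−eq2 (x²,y² cancel):
  -28.562·x + 48.770·y = 188.581886
  -6.662·x − 41.738·y = 1183.716267
det = -28.562·-41.738 − 48.770·-6.662 = 1517.026496
x = (188.581886·-41.738 − 48.770·1183.716267) / 1517.026496 = -43.243063
y = (-28.562·1183.716267 − 188.581886·-6.662) / 1517.026496 = -21.458407
|P − Q| = √((-43.243063 − 23.298)² + (-21.458407 − -22.674)²) = 66.552166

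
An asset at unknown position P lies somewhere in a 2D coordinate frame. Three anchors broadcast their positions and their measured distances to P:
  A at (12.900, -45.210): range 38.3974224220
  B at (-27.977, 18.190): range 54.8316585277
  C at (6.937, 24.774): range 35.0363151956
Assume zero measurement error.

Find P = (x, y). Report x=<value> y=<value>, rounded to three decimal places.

eq1: (x − 12.900)² + (y + 45.210)² = 38.3974224220²
eq2: (x + 27.977)² + (y − 18.190)² = 54.8316585277²
eq3: (x − 6.937)² + (y − 24.774)² = 35.0363151956²
eq3−eq2, eq3−eq1 (x²,y² cancel):
  -69.828·x − 13.168·y = -1327.251810
  11.926·x − 139.968·y = 1301.662389
det = -69.828·-139.968 − -13.168·11.926 = 9930.727072
x = (-1327.251810·-139.968 − -13.168·1301.662389) / 9930.727072 = 20.432852
y = (-69.828·1301.662389 − -1327.251810·11.926) / 9930.727072 = -7.558729

x=20.433 y=-7.559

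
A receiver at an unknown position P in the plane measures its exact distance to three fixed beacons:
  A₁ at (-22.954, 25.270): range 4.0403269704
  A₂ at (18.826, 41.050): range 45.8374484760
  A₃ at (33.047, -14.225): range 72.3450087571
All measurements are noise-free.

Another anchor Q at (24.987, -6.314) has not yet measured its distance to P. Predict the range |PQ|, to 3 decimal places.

61.188

eq1: (x + 22.954)² + (y − 25.270)² = 4.0403269704²
eq2: (x − 18.826)² + (y − 41.050)² = 45.8374484760²
eq3: (x − 33.047)² + (y + 14.225)² = 72.3450087571²
eq2−eq3, eq2−eq1 (x²,y² cancel):
  28.442·x − 110.550·y = -3877.794551
  -83.560·x − 31.560·y = 1210.685681
det = 28.442·-31.560 − -110.550·-83.560 = -10135.187520
x = (-3877.794551·-31.560 − -110.550·1210.685681) / -10135.187520 = -25.280686
y = (28.442·1210.685681 − -3877.794551·-83.560) / -10135.187520 = 28.573146
|P − Q| = √((-25.280686 − 24.987)² + (28.573146 − -6.314)²) = 61.187852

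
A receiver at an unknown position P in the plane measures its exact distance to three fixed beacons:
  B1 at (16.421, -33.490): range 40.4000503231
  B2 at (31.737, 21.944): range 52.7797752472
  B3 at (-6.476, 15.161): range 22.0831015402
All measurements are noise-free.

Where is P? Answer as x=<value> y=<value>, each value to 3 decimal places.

x=-13.097 y=-5.906

eq1: (x − 16.421)² + (y + 33.490)² = 40.4000503231²
eq2: (x − 31.737)² + (y − 21.944)² = 52.7797752472²
eq3: (x + 6.476)² + (y − 15.161)² = 22.0831015402²
eq1−eq3, eq1−eq2 (x²,y² cancel):
  -45.794·x + 97.302·y = 25.065848
  30.632·x + 110.868·y = -1055.993645
det = -45.794·110.868 − 97.302·30.632 = -8057.644056
x = (25.065848·110.868 − 97.302·-1055.993645) / -8057.644056 = -13.096793
y = (-45.794·-1055.993645 − 25.065848·30.632) / -8057.644056 = -5.906237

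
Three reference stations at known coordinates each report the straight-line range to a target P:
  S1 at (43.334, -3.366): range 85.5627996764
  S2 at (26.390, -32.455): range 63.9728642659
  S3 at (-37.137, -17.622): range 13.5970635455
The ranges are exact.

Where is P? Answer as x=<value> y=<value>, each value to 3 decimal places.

x=-37.571 y=-31.212

eq1: (x − 43.334)² + (y + 3.366)² = 85.5627996764²
eq2: (x − 26.390)² + (y + 32.455)² = 63.9728642659²
eq3: (x + 37.137)² + (y + 17.622)² = 13.5970635455²
eq2−eq3, eq2−eq1 (x²,y² cancel):
  -127.054·x + 29.666·y = 3847.579753
  33.888·x + 58.178·y = -3089.058939
det = -127.054·58.178 − 29.666·33.888 = -8397.069020
x = (3847.579753·58.178 − 29.666·-3089.058939) / -8397.069020 = -37.570790
y = (-127.054·-3089.058939 − 3847.579753·33.888) / -8397.069020 = -31.212142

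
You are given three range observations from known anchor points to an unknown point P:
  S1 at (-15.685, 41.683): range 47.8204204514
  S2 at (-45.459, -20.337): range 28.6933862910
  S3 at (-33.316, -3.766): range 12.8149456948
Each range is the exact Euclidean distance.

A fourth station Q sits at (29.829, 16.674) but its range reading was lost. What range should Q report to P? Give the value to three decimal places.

55.311

eq1: (x + 15.685)² + (y − 41.683)² = 47.8204204514²
eq2: (x + 45.459)² + (y + 20.337)² = 28.6933862910²
eq3: (x + 33.316)² + (y + 3.766)² = 12.8149456948²
eq3−eq2, eq3−eq1 (x²,y² cancel):
  -24.286·x − 33.142·y = 696.888054
  35.262·x + 90.898·y = -1263.216677
det = -24.286·90.898 − -33.142·35.262 = -1038.895624
x = (696.888054·90.898 − -33.142·-1263.216677) / -1038.895624 = -20.675997
y = (-24.286·-1263.216677 − 696.888054·35.262) / -1038.895624 = -5.876253
|P − Q| = √((-20.675997 − 29.829)² + (-5.876253 − 16.674)²) = 55.310656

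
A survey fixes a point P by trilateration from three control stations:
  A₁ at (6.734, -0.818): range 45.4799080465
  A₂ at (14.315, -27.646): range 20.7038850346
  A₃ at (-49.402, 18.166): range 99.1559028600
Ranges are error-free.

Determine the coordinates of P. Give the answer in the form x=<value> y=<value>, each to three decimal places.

eq1: (x − 6.734)² + (y + 0.818)² = 45.4799080465²
eq2: (x − 14.315)² + (y + 27.646)² = 20.7038850346²
eq3: (x + 49.402)² + (y − 18.166)² = 99.1559028600²
eq2−eq1, eq2−eq3 (x²,y² cancel):
  -15.162·x + 53.656·y = -2562.975841
  -127.434·x + 91.624·y = -7601.901597
det = -15.162·91.624 − 53.656·-127.434 = 5448.395616
x = (-2562.975841·91.624 − 53.656·-7601.901597) / 5448.395616 = 31.763026
y = (-15.162·-7601.901597 − -2562.975841·-127.434) / 5448.395616 = -38.791278

x=31.763 y=-38.791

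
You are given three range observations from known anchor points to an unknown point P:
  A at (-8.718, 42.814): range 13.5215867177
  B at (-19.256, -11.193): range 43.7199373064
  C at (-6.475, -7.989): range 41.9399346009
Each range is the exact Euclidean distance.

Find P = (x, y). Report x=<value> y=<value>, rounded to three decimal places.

x=-17.450 y=32.490

eq1: (x + 8.718)² + (y − 42.814)² = 13.5215867177²
eq2: (x + 19.256)² + (y + 11.193)² = 43.7199373064²
eq3: (x + 6.475)² + (y + 7.989)² = 41.9399346009²
eq3−eq2, eq3−eq1 (x²,y² cancel):
  -25.562·x − 6.408·y = 237.852235
  -4.486·x + 101.606·y = 3379.417181
det = -25.562·101.606 − -6.408·-4.486 = -2625.998860
x = (237.852235·101.606 − -6.408·3379.417181) / -2625.998860 = -17.449558
y = (-25.562·3379.417181 − 237.852235·-4.486) / -2625.998860 = 32.489602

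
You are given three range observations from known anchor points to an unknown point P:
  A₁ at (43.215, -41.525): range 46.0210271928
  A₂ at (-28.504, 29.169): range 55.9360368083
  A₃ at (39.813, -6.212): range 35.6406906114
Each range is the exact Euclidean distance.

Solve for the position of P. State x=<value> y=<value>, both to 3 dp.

x=5.363 y=-15.349

eq1: (x − 43.215)² + (y + 41.525)² = 46.0210271928²
eq2: (x + 28.504)² + (y − 29.169)² = 55.9360368083²
eq3: (x − 39.813)² + (y + 6.212)² = 35.6406906114²
eq1−eq2, eq1−eq3 (x²,y² cancel):
  -143.438·x + 141.388·y = -2939.458543
  -6.804·x + 70.626·y = -1120.521820
det = -143.438·70.626 − 141.388·-6.804 = -9168.448236
x = (-2939.458543·70.626 − 141.388·-1120.521820) / -9168.448236 = 5.363379
y = (-143.438·-1120.521820 − -2939.458543·-6.804) / -9168.448236 = -15.348871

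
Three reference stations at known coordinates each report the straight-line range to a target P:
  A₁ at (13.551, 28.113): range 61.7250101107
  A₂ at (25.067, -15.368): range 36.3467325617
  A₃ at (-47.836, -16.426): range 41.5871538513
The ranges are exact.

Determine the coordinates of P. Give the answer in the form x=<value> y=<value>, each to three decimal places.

x=-8.385 y=-29.583

eq1: (x − 13.551)² + (y − 28.113)² = 61.7250101107²
eq2: (x − 25.067)² + (y + 15.368)² = 36.3467325617²
eq3: (x + 47.836)² + (y + 16.426)² = 41.5871538513²
eq1−eq3, eq1−eq2 (x²,y² cancel):
  -122.774·x − 89.078·y = 3664.611510
  23.032·x − 86.962·y = 2379.451448
det = -122.774·-86.962 − -89.078·23.032 = 12728.317084
x = (3664.611510·-86.962 − -89.078·2379.451448) / 12728.317084 = -8.384861
y = (-122.774·2379.451448 − 3664.611510·23.032) / 12728.317084 = -29.582709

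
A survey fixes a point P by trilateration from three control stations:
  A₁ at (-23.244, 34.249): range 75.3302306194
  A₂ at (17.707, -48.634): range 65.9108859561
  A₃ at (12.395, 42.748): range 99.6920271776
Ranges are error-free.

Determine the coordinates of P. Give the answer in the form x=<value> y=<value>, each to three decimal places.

eq1: (x + 23.244)² + (y − 34.249)² = 75.3302306194²
eq2: (x − 17.707)² + (y + 48.634)² = 65.9108859561²
eq3: (x − 12.395)² + (y − 42.748)² = 99.6920271776²
eq1−eq2, eq1−eq3 (x²,y² cancel):
  81.902·x − 165.766·y = 2295.925026
  71.278·x + 16.998·y = -3996.106646
det = 81.902·16.998 − -165.766·71.278 = 13207.639144
x = (2295.925026·16.998 − -165.766·-3996.106646) / 13207.639144 = -47.199388
y = (81.902·-3996.106646 − 2295.925026·71.278) / 13207.639144 = -37.170766

x=-47.199 y=-37.171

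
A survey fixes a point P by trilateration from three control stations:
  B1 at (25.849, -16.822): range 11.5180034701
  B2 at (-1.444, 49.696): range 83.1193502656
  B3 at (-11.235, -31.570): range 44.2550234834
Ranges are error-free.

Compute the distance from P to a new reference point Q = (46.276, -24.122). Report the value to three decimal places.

13.738

eq1: (x − 25.849)² + (y + 16.822)² = 11.5180034701²
eq2: (x + 1.444)² + (y − 49.696)² = 83.1193502656²
eq3: (x + 11.235)² + (y + 31.570)² = 44.2550234834²
eq3−eq1, eq3−eq2 (x²,y² cancel):
  74.168·x + 29.496·y = 1654.103060
  19.582·x + 162.532·y = -3601.431858
det = 74.168·162.532 − 29.496·19.582 = 11477.082704
x = (1654.103060·162.532 − 29.496·-3601.431858) / 11477.082704 = 32.680126
y = (74.168·-3601.431858 − 1654.103060·19.582) / 11477.082704 = -26.095625
|P − Q| = √((32.680126 − 46.276)² + (-26.095625 − -24.122)²) = 13.738376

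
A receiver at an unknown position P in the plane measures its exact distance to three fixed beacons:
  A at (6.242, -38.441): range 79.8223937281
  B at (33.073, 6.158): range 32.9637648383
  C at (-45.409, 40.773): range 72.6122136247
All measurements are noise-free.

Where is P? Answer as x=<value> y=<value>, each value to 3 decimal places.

eq1: (x − 6.242)² + (y + 38.441)² = 79.8223937281²
eq2: (x − 33.073)² + (y − 6.158)² = 32.9637648383²
eq3: (x + 45.409)² + (y − 40.773)² = 72.6122136247²
eq3−eq1, eq3−eq2 (x²,y² cancel):
  103.302·x − 158.428·y = -3306.822738
  156.964·x − 69.230·y = 1593.253258
det = 103.302·-69.230 − -158.428·156.964 = 17715.895132
x = (-3306.822738·-69.230 − -158.428·1593.253258) / 17715.895132 = 27.170361
y = (103.302·1593.253258 − -3306.822738·156.964) / 17715.895132 = 38.588983

x=27.170 y=38.589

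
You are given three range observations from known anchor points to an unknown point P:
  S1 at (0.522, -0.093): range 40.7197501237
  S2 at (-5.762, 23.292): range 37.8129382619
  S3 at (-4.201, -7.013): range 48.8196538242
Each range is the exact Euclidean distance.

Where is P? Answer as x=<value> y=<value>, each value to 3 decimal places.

eq1: (x − 0.522)² + (y + 0.093)² = 40.7197501237²
eq2: (x + 5.762)² + (y − 23.292)² = 37.8129382619²
eq3: (x + 4.201)² + (y + 7.013)² = 48.8196538242²
eq3−eq2, eq3−eq1 (x²,y² cancel):
  -3.122·x + 60.610·y = 1462.427638
  9.446·x + 13.840·y = 658.711112
det = -3.122·13.840 − 60.610·9.446 = -615.730540
x = (1462.427638·13.840 − 60.610·658.711112) / -615.730540 = 31.969312
y = (-3.122·658.711112 − 1462.427638·9.446) / -615.730540 = 25.775216

x=31.969 y=25.775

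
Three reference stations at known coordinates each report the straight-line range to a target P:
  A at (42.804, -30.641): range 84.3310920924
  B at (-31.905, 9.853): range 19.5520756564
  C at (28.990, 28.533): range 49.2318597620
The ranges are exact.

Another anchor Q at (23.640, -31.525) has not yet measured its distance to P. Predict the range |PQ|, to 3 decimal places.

71.876

eq1: (x − 42.804)² + (y + 30.641)² = 84.3310920924²
eq2: (x + 31.905)² + (y − 9.853)² = 19.5520756564²
eq3: (x − 28.990)² + (y − 28.533)² = 49.2318597620²
eq2−eq1, eq2−eq3 (x²,y² cancel):
  149.418·x − 80.988·y = -5073.406768
  121.790·x + 37.360·y = -1501.950798
det = 149.418·37.360 − -80.988·121.790 = 15445.785000
x = (-5073.406768·37.360 − -80.988·-1501.950798) / 15445.785000 = -20.146756
y = (149.418·-1501.950798 − -5073.406768·121.790) / 15445.785000 = 25.474375
|P − Q| = √((-20.146756 − 23.640)² + (25.474375 − -31.525)²) = 71.876344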